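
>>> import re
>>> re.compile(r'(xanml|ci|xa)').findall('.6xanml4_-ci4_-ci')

['xanml', 'ci', 'ci']

Alternation isn't longest-match — the leftmost alternative that fits at this position is chosen.
Walking the string: at [2:7] match 'xanml', group 1 = 'xanml'; at [10:12] match 'ci', group 1 = 'ci'; at [15:17] match 'ci', group 1 = 'ci'.
One capturing group, so `findall` returns just the captured substring from each match — 3 in all.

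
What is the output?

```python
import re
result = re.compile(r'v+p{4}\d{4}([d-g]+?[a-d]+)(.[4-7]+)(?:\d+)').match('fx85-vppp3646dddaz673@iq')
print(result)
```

This matches one or more of a literal 'v'; then exactly 4 of the literal 'p', then exactly 4 of a digit; then one or more of a character in [d-g] (lazy), then one or more of a character in [a-d] (captured); then any character, then one or more of a character in [4-7] (captured); then one or more of a digit (non-capturing group).
`re.match` won't scan ahead — the pattern has to work from the very first character.
Here the string doesn't start with a match, so the call returns None.

None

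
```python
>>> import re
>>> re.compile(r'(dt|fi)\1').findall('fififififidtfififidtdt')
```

['fi', 'fi', 'fi', 'dt']

A backreference is literal: `\1` must see the identical characters the first group matched.
Scanning left to right: at [0:4] match 'fifi', group 1 = 'fi'; at [4:8] match 'fifi', group 1 = 'fi'; at [12:16] match 'fifi', group 1 = 'fi'; at [18:22] match 'dtdt', group 1 = 'dt'.
`findall` collects group 1 from each match (4 total).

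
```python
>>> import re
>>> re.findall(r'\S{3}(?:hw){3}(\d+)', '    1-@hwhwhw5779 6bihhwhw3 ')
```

This matches exactly 3 of a non-whitespace character, then the literal 'hw' repeated 3 times; then one or more of a digit (captured).
Scanning left to right: at [4:17] match '1-@hwhwhw5779', group 1 = '5779'.
With a single group, `findall` returns only what that group captured — 1 item.

['5779']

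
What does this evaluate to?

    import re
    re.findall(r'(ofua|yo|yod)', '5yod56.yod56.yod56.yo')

['yo', 'yo', 'yo', 'yo']

Alternation tries branches left to right and keeps the first one that lets the overall match succeed at that position.
`findall` collects group 1 from each match (4 total).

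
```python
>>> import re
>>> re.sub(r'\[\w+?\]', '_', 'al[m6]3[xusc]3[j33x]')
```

'al_3_3_'

Matches: at [2:6] → '[m6]'; at [7:13] → '[xusc]'; at [14:20] → '[j33x]'.
Each match is replaced by '_'.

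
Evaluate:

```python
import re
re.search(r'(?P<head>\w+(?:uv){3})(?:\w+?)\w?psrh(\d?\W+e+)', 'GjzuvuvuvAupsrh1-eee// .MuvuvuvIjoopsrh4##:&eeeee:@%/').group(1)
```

'Gjzuvuvuv'

The match spans [0:20] → 'GjzuvuvuvAupsrh1-eee'.
Captured: group 1 = 'Gjzuvuvuv', group 2 = '1-eee'.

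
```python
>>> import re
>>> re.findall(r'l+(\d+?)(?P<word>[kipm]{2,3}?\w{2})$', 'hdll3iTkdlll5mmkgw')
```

[('5', 'mmkgw')]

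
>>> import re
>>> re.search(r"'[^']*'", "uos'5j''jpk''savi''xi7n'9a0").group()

"'5j'"

The match spans [3:7] → "'5j'".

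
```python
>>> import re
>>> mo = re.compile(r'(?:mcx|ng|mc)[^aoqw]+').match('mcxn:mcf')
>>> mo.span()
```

(0, 8)

`match` is anchored at position 0; if the pattern doesn't fit there, it returns None.
The match spans [0:8] → 'mcxn:mcf'.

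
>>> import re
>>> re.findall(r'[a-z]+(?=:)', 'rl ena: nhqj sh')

['ena']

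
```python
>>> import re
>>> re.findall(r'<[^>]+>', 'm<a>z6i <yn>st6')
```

['<a>', '<yn>']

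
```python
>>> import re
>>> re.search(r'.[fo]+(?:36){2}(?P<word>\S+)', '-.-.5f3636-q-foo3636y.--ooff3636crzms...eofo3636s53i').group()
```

'5f3636-q-foo3636y.--ooff3636crzms...eofo3636s53i'

The match spans [4:52] → '5f3636-q-foo3636y.--ooff3636crzms...eofo3636s53i'.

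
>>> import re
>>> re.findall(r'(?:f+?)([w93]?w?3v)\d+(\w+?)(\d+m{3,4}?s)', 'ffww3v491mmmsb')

Pattern: one or more of a literal 'f' (lazy) (non-capturing group); then optionally one of [w93], then optionally a literal 'w', then the literal '3v' (captured); then one or more of a digit; then one or more of a word character (lazy) (captured); then one or more of a digit, then 3 to 4 of the literal 'm' (lazy), then the literal 's' (captured).
Matches: at [0:13] match 'ffww3v491mmms', groups = ('ww3v', '9', '1mmms').
`findall` packs the 3 group values into a tuple for every match.

[('ww3v', '9', '1mmms')]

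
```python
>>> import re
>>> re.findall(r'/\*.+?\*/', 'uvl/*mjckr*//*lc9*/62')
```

Lazy quantifiers expand one character at a time until the remainder of the pattern can match.
With no groups in the pattern, `findall` gives back each whole match — 2 here.

['/*mjckr*/', '/*lc9*/']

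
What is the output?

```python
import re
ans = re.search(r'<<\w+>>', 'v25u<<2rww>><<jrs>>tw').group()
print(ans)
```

<<2rww>>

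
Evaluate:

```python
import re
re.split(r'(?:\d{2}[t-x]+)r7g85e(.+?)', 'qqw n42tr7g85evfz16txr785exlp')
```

['qqw n', 'v', 'fz16txr785exlp']

Pattern: exactly 2 of a digit, then one or more of a character in [t-x] (non-capturing group); then the literal 'r7', then a literal 'g', then the literal '85e'; then one or more of any character (lazy) (captured).
Because the quantifier is non-greedy, it stops expanding at the earliest point where the rest of the pattern can succeed.
Matches to split on: at [5:15] → '42tr7g85ev'.
With a capturing group present, the delimiter's captured portion is kept in the result list.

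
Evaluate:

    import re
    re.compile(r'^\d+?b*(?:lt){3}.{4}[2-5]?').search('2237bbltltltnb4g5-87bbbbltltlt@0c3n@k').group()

This matches anchored at the start of the string; then one or more of a digit (lazy), then zero or more of a literal 'b'; then the literal 'lt' repeated 3 times, then exactly 4 of any character; then optionally a character in [2-5].
`search` walks the string left to right and returns the first match it finds.
The match spans [0:17] → '2237bbltltltnb4g5'.

'2237bbltltltnb4g5'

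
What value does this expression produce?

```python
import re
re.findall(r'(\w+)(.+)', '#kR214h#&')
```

[('kR214h', '#&')]

Pattern: one or more of a word character (captured); then one or more of any character (captured).
Matches: at [1:9] match 'kR214h#&', groups = ('kR214h', '#&').
2 groups means the one result is a tuple of 2 captured strings — 1 here.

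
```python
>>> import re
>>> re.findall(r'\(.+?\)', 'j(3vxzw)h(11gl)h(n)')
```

['(3vxzw)', '(11gl)', '(n)']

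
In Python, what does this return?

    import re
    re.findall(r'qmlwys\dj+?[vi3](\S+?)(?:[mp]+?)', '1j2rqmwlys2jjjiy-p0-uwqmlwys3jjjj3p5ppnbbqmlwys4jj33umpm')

['p5', '3u']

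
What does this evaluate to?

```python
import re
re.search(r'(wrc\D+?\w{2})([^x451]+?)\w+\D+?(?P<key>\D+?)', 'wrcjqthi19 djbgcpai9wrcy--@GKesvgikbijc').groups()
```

('wrcjqt', 'h', 'd')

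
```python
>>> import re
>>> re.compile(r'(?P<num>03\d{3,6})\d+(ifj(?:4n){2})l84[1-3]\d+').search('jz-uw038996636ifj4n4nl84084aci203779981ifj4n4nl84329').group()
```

'03779981ifj4n4nl84329'

The pattern matches the literal '03', then 3 to 6 of a digit (captured as 'num'); then one or more of a digit; then the literal 'ifj', then the literal '4n' repeated 2 times (captured); then the literal 'l84', then a character in [1-3], then one or more of a digit.
`re.search` scans for the first position where the pattern succeeds.
The match spans [31:52] → '03779981ifj4n4nl84329'.
Captured: group 1 = '0377998', group 2 = 'ifj4n4n'.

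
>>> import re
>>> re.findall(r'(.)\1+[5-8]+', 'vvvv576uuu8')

['v', 'u']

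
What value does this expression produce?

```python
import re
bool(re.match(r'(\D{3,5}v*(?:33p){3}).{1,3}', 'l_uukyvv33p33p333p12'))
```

False

Pattern: 3 to 5 of a non-digit, then zero or more of a literal 'v', then the literal '33p' repeated 3 times (captured); then 1 to 3 of any character.
`re.match` only tries the pattern at the start of the string.
Here the pattern fails at index 0, so the call returns None, and `bool(None)` is False.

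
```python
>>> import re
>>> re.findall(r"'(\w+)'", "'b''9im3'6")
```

['b', '9im3']

Scanning left to right: at [0:3] match "'b'", group 1 = 'b'; at [3:9] match "'9im3'", group 1 = '9im3'.
One capturing group, so `findall` returns just the captured substring from each match — 2 in all.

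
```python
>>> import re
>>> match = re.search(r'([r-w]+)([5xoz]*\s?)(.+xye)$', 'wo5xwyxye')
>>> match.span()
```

This matches one or more of a character in [r-w] (captured); then zero or more of one of [5xoz], then optionally whitespace (captured); then one or more of any character, then the literal 'xye' (captured); then anchored at the end.
The match spans [0:9] → 'wo5xwyxye'.

(0, 9)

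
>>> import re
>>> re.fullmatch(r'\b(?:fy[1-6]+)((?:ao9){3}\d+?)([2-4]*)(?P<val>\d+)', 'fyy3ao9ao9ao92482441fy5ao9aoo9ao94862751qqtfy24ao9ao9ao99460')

None

The pattern matches a word boundary (`\b`, zero-width); then the literal 'fy', then one or more of a character in [1-6] (non-capturing group); then the literal 'ao9' repeated 3 times, then one or more of a digit (lazy) (captured); then zero or more of a character in [2-4] (captured); then one or more of a digit (captured as 'val').
`fullmatch` succeeds only if the pattern covers the string from start to end.
Here the string isn't matched end-to-end, so the call returns None.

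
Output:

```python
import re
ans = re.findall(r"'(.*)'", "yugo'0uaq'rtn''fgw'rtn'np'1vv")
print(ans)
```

One capturing group, so `findall` returns just the captured substring from the one match — 1 in all.

["0uaq'rtn''fgw'rtn'np"]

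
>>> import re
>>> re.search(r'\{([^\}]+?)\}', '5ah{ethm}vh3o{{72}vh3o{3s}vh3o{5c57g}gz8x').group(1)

'ethm'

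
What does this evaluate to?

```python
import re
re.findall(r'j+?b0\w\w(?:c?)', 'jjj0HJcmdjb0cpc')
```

['jb0cpc']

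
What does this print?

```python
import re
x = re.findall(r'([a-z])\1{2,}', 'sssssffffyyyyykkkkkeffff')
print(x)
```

The backreference `\1` re-matches whatever the first group consumed, character for character.
One capturing group, so `findall` returns just the captured substring from each match — 5 in all.

['s', 'f', 'y', 'k', 'f']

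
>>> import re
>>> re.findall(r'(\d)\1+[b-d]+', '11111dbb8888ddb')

After group 1 captures some text, `\1` only succeeds where that same text appears again.
Because there's exactly one group, `findall` drops the full match and keeps group 1 from each hit.

['1', '8']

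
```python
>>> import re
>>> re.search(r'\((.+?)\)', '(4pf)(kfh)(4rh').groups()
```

('4pf',)

The match spans [0:5] → '(4pf)'.
Captured: group 1 = '4pf'.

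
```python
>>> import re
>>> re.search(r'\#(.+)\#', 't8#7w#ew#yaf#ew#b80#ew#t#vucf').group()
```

'#7w#ew#yaf#ew#b80#ew#t#'

The match spans [2:25] → '#7w#ew#yaf#ew#b80#ew#t#'.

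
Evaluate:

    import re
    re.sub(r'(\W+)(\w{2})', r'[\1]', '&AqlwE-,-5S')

Pattern: one or more of a non-word character (captured); then exactly 2 of a word character (captured).
Matches: at [0:3] → '&Aq'; at [6:11] → '-,-5S'.
The replacement refers to a captured group, so each match is rewritten using its own captured text.

'[&]lwE[-,-]'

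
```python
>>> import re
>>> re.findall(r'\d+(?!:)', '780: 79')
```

['78', '79']

`(?!…)`/`(?<!…)` only lets a position through if the neighbouring text does NOT match; no characters are consumed.
No capturing groups, so `findall` returns the 2 full match strings.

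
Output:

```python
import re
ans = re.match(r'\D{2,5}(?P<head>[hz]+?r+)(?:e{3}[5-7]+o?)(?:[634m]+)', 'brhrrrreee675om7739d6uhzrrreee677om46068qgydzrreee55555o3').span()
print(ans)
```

`re.match` only tries the pattern at the start of the string.
The match spans [0:15] → 'brhrrrreee675om'.

(0, 15)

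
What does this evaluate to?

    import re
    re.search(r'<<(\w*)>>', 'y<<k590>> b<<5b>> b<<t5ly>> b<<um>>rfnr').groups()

`re.search` scans for the first position where the pattern succeeds.
The match spans [1:9] → '<<k590>>'.
Captured: group 1 = 'k590'.

('k590',)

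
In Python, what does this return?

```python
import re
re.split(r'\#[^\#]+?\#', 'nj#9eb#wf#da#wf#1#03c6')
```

Matches to split on: at [2:7] → '#9eb#'; at [9:13] → '#da#'; at [15:18] → '#1#'.
Splitting on the pattern gives 4 pieces.

['nj', 'wf', 'wf', '03c6']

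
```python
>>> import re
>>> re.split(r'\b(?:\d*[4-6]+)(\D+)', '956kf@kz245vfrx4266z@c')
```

['', 'kf@kz', '245vfrx4266z@c']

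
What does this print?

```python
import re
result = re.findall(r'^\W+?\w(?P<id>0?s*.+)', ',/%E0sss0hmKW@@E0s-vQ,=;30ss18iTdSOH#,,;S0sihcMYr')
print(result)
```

['0sss0hmKW@@E0s-vQ,=;30ss18iTdSOH#,,;S0sihcMYr']

The pattern matches anchored at the start of the string; then one or more of a non-word character (lazy), then a word character; then optionally the literal '0', then zero or more of a literal 's', then one or more of any character (captured as 'id').
Scanning left to right: at [0:49] match ',/%E0sss0hmKW@@E0s-vQ,=;30ss18iTdSOH#,,;S0sihcMYr', group 1 = '0sss0hmKW@@E0s-vQ,=;30ss18iTdSOH#,,;S0sihcMYr'.
With a single group, `findall` returns only what that group captured — 1 item.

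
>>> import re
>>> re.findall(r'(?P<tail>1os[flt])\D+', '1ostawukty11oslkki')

['1ost', '1osl']

The pattern matches the literal '1os', then one of [flt] (captured as 'tail'); then one or more of a non-digit.
Scanning left to right: at [0:10] match '1ostawukty', group 1 = '1ost'; at [11:18] match '1oslkki', group 1 = '1osl'.
One capturing group, so `findall` returns just the captured substring from each match — 2 in all.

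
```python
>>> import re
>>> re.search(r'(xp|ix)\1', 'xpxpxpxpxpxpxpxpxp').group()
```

'xpxp'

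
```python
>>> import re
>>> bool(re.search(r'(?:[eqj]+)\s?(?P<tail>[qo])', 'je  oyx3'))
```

False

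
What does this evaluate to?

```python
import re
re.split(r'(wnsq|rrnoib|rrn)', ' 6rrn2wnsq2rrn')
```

The group in the pattern means `split` returns the separators' captures alongside the pieces.

[' 6', 'rrn', '2', 'wnsq', '2', 'rrn', '']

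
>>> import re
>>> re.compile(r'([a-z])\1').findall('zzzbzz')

['z', 'z']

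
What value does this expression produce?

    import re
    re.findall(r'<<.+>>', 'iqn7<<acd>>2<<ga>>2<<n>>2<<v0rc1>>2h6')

Walking the string: at [4:34] → '<<acd>>2<<ga>>2<<n>>2<<v0rc1>>'.
`findall` yields the raw match text (1 of them) because the pattern has no groups.

['<<acd>>2<<ga>>2<<n>>2<<v0rc1>>']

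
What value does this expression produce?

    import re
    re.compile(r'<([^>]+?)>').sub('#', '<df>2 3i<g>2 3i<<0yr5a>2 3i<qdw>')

'#2 3i#2 3i#2 3i#'

Matches: at [0:4] → '<df>'; at [8:11] → '<g>'; at [15:23] → '<<0yr5a>'; at [27:32] → '<qdw>'.
`sub` substitutes '#' at each match site.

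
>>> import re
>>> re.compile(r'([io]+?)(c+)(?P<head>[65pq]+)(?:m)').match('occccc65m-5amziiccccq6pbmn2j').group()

This matches one or more of one of [io] (lazy) (captured); then one or more of a literal 'c' (captured); then one or more of one of [65pq] (captured as 'head'); then a literal 'm' (non-capturing group).
`match` is anchored at position 0; if the pattern doesn't fit there, it returns None.
The match spans [0:9] → 'occccc65m'.
Captured: group 1 = 'o', group 2 = 'ccccc', group 3 = '65'.

'occccc65m'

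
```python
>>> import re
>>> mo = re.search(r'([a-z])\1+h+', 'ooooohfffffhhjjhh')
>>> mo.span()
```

(0, 6)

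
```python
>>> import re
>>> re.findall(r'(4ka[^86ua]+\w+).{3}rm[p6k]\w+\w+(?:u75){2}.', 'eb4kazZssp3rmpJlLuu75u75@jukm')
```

Pattern: the literal '4ka', then one or more of any character except [86ua], then one or more of a word character (captured); then exactly 3 of any character, then the literal 'rm', then one of [p6k]; then one or more of a word character; then one or more of a word character, then the literal 'u75' repeated 2 times, then any character.
Scanning left to right: at [2:25] match '4kazZssp3rmpJlLuu75u75@', group 1 = '4kazZs'.
With a single group, `findall` returns only what that group captured — 1 item.

['4kazZs']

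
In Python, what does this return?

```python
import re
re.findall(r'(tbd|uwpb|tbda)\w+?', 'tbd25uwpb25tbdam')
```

Alternation isn't longest-match — the leftmost alternative that fits at this position is chosen.
`findall` collects group 1 from each match (3 total).

['tbd', 'uwpb', 'tbd']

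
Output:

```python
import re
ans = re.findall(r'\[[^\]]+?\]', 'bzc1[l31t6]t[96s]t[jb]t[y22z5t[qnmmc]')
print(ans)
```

['[l31t6]', '[96s]', '[jb]', '[y22z5t[qnmmc]']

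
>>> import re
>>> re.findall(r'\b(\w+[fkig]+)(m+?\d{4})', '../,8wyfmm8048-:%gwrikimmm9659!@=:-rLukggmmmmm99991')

[('8wyf', 'mm8048'), ('gwriki', 'mmm9659'), ('rLukgg', 'mmmmm9999')]

The pattern matches a word boundary (`\b`, zero-width); then one or more of a word character, then one or more of one of [fkig] (captured); then one or more of a literal 'm' (lazy), then exactly 4 of a digit (captured).
With 2 capturing groups, `findall` returns a 2-tuple per match.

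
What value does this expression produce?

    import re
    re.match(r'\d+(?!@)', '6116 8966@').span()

(0, 4)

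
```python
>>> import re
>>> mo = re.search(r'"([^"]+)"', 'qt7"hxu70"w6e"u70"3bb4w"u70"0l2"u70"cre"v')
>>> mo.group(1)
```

'hxu70'

`search` walks the string left to right and returns the first match it finds.
The match spans [3:10] → '"hxu70"'.
Captured: group 1 = 'hxu70'.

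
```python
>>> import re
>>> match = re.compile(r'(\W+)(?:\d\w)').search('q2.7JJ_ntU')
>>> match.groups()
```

('.',)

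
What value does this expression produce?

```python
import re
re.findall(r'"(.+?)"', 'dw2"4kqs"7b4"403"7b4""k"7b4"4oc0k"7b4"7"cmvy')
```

One capturing group, so `findall` returns just the captured substring from each match — 5 in all.

['4kqs', '403', '"k', '4oc0k', '7']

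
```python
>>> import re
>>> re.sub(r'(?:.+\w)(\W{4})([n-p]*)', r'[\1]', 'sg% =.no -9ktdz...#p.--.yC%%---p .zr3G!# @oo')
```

`\1` in the replacement pulls in group 1's text for each match.

'[!# @]'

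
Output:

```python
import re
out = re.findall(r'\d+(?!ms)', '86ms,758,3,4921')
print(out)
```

['8', '758', '3', '4921']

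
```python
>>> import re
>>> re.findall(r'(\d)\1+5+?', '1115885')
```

`\1` is not a pattern — it's the concrete string captured by group 1, re-applied verbatim.
Matches: at [0:4] match '1115', group 1 = '1'; at [4:7] match '885', group 1 = '8'.
`findall` collects group 1 from each match (2 total).

['1', '8']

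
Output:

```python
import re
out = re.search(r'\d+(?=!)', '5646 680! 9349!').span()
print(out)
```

The lookaround is zero-width — it requires the adjacent text to match without consuming it, so the asserted text isn't part of the match.
The match spans [5:8] → '680'.

(5, 8)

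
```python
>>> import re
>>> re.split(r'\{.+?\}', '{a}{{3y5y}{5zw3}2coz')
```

['', '', '', '2coz']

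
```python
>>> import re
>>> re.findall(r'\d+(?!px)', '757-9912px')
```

The negative lookahead/lookbehind blocks any match where the forbidden context is present.
Since nothing is captured, `findall` lists the 2 matched substrings directly.

['757', '991']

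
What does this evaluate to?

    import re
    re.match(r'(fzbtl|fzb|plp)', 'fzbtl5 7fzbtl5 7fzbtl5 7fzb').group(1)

'fzbtl'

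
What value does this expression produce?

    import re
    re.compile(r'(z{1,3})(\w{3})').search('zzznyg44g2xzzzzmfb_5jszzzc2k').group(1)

Pattern: 1 to 3 of a literal 'z' (captured); then exactly 3 of a word character (captured).
Unlike `match`, `search` isn't anchored — it looks for the pattern anywhere in the string.
The match spans [0:6] → 'zzznyg'.
Captured: group 1 = 'zzz', group 2 = 'nyg'.

'zzz'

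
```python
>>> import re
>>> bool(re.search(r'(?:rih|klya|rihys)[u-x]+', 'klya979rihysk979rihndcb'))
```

False

Here the pattern never matches, so the call returns None, and `bool(None)` is False.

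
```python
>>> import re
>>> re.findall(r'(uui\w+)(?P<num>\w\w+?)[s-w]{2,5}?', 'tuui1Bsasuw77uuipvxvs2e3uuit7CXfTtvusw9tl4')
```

[('uui1Bsasuw77uuipvxvs2e3uuit7CXfTt', 'vu')]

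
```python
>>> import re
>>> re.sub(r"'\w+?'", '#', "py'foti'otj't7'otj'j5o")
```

Every occurrence is swapped for '#'.

"py#otj#otj'j5o"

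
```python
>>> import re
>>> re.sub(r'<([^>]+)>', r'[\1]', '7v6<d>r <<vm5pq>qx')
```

'7v6[d]r [<vm5pq]qx'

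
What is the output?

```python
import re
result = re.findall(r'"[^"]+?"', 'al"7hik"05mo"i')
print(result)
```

Scanning left to right: at [2:8] → '"7hik"'.
With no groups in the pattern, `findall` gives back each whole match — 1 here.

['"7hik"']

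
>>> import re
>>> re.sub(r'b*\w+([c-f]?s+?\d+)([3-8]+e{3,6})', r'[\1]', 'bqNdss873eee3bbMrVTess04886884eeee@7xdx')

The pattern matches zero or more of a literal 'b', then one or more of a word character; then optionally a character in [c-f], then one or more of a literal 's' (lazy), then one or more of a digit (captured); then one or more of a character in [3-8], then 3 to 6 of a literal 'e' (captured).
Matches: at [0:34] → 'bqNdss873eee3bbMrVTess04886884eeee'.
Each match is replaced using the text its own group 1 captured.

'[s0488688]@7xdx'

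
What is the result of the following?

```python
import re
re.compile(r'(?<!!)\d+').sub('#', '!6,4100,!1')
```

'!6,#,!1'

The negative lookahead/lookbehind blocks any match where the forbidden context is present.
Matches: at [3:7] → '4100'.
Every occurrence is swapped for '#'.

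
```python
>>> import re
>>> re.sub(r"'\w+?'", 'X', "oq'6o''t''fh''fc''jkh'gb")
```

'oqXXXXXgb'

Matches: at [2:6] → "'6o'"; at [6:9] → "'t'"; at [9:13] → "'fh'"; at [13:17] → "'fc'"; at [17:22] → "'jkh'".
Each match is replaced by 'X'.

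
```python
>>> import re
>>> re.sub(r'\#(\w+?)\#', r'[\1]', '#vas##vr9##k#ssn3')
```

'[vas][vr9][k]ssn3'

`\1` in the replacement pulls in group 1's text for each match.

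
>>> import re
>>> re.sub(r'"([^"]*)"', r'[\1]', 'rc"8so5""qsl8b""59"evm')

`\1` in the replacement pulls in group 1's text for each match.

'rc[8so5][qsl8b][59]evm'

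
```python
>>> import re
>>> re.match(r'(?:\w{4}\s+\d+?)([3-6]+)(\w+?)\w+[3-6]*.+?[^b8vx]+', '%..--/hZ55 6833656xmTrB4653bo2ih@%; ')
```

`re.match` won't scan ahead — the pattern has to work from the very first character.
Here the pattern fails at index 0, so the call returns None.

None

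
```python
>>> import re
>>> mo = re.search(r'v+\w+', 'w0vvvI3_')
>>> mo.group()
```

'vvvI3_'

The pattern matches one or more of a literal 'v'; then one or more of a word character.
Unlike `match`, `search` isn't anchored — it looks for the pattern anywhere in the string.
The match spans [2:8] → 'vvvI3_'.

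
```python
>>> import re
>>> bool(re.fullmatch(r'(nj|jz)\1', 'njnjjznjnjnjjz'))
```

False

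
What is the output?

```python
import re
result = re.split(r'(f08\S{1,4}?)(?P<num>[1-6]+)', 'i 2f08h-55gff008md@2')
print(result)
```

The pattern matches the literal 'f08', then 1 to 4 of a non-whitespace character (lazy) (captured); then one or more of a character in [1-6] (captured as 'num').
A `+?`/`*?`/`{m,n}?` starts at its minimum and grows only as far as needed for what follows to match.
Matches to split on: at [3:10] → 'f08h-55'.
Because the pattern has a capturing group, `split` also inserts each captured text between the pieces.

['i 2', 'f08h-', '55', 'gff008md@2']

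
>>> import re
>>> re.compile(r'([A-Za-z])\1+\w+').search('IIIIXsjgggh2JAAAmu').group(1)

The match spans [0:18] → 'IIIIXsjgggh2JAAAmu'.
Captured: group 1 = 'I'.

'I'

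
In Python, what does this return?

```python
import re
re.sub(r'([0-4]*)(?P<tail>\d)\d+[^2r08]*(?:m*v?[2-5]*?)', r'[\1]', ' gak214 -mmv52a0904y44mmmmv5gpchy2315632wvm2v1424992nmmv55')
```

' gak[2]2a[0][231]2v[1424]'

The `?` after the quantifier makes it lazy — it takes as little as possible before letting the rest of the pattern try.
`\1` in the replacement pulls in group 1's text for each match.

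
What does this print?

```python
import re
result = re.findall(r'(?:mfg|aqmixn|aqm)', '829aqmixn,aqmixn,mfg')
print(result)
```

['aqmixn', 'aqmixn', 'mfg']

Branches in `(...|...)` are attempted left-to-right; the first branch that allows the whole pattern to succeed is taken.
No capturing groups, so `findall` returns the 3 full match strings.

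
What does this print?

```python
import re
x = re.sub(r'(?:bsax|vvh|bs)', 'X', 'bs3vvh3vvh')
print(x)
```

Matches: at [0:2] → 'bs'; at [3:6] → 'vvh'; at [7:10] → 'vvh'.
Every occurrence is swapped for 'X'.

X3X3X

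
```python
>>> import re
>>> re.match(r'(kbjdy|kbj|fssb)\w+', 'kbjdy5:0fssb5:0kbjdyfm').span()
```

(0, 6)

`re.match` only tries the pattern at the start of the string.
The match spans [0:6] → 'kbjdy5'.
Captured: group 1 = 'kbjdy'.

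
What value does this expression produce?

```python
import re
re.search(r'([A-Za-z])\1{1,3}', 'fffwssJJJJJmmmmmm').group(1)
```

`\1` has to match the exact text group 1 already captured.
`re.search` scans for the first position where the pattern succeeds.
The match spans [0:3] → 'fff'.
Captured: group 1 = 'f'.

'f'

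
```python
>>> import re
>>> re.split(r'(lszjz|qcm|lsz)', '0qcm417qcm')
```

The group in the pattern means `split` returns the separators' captures alongside the pieces.

['0', 'qcm', '417', 'qcm', '']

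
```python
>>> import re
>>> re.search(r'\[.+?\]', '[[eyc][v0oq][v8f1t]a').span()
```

(0, 6)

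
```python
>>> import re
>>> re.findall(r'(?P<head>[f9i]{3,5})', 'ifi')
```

['ifi']

The pattern matches 3 to 5 of one of [f9i] (captured as 'head').
Walking the string: at [0:3] match 'ifi', group 1 = 'ifi'.
`findall` collects group 1 from the one match (1 total).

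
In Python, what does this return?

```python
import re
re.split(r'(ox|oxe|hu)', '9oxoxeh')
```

Alternation tries branches left to right and keeps the first one that lets the overall match succeed at that position.
Matches to split on: at [1:3] → 'ox'; at [3:5] → 'ox'.
The group in the pattern means `split` returns the separators' captures alongside the pieces.

['9', 'ox', '', 'ox', 'eh']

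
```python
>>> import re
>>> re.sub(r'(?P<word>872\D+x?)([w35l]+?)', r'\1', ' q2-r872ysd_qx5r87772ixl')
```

' q2-r872ysd_qxr87772ixl'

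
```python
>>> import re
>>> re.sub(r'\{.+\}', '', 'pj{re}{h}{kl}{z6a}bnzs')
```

Matches: at [2:18] → '{re}{h}{kl}{z6a}'.
`sub` substitutes '' at each match site.

'pjbnzs'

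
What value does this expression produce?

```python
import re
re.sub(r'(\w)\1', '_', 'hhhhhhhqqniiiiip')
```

'___h_n__ip'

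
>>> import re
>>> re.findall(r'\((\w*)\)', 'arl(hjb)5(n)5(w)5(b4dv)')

['hjb', 'n', 'w', 'b4dv']

Because there's exactly one group, `findall` drops the full match and keeps group 1 from each hit.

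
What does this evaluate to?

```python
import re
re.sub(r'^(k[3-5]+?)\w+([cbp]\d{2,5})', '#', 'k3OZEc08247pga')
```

'#pga'

Pattern: anchored at the start of the string; then the literal 'k', then one or more of a character in [3-5] (lazy) (captured); then one or more of a word character; then one of [cbp], then 2 to 5 of a digit (captured).
Matches: at [0:11] → 'k3OZEc08247'.
`sub` substitutes '#' at each match site.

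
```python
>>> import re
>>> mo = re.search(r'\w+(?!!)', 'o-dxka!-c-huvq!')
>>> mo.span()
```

`(?!…)`/`(?<!…)` only lets a position through if the neighbouring text does NOT match; no characters are consumed.
`re.search` tries every starting position until one works.
The match spans [0:1] → 'o'.

(0, 1)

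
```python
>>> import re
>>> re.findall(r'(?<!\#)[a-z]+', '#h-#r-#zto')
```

`(?!…)`/`(?<!…)` only lets a position through if the neighbouring text does NOT match; no characters are consumed.
Scanning left to right: at [8:10] → 'to'.
With no groups in the pattern, `findall` gives back each whole match — 1 here.

['to']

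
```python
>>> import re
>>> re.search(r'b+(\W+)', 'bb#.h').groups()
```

The match spans [0:4] → 'bb#.'.
Captured: group 1 = '#.'.

('#.',)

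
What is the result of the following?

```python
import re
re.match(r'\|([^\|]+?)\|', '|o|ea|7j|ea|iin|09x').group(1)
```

`re.match` only tries the pattern at the start of the string.
The match spans [0:3] → '|o|'.
Captured: group 1 = 'o'.

'o'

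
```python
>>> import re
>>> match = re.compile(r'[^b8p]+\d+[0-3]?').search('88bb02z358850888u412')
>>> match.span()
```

(4, 16)

The pattern matches one or more of any character except [b8p]; then one or more of a digit, then optionally a character in [0-3].
Unlike `match`, `search` isn't anchored — it looks for the pattern anywhere in the string.
The match spans [4:16] → '02z358850888'.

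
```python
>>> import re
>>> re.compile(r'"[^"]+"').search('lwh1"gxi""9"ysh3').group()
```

'"gxi"'

`re.search` tries every starting position until one works.
The match spans [4:9] → '"gxi"'.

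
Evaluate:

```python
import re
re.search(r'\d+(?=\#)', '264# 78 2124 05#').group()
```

Lookahead/lookbehind check context without consuming it, so the matched span excludes the asserted characters.
The match spans [0:3] → '264'.

'264'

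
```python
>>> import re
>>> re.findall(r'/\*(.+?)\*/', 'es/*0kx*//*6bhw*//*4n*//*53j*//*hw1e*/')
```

With the lazy modifier that quantifier settles for the fewest repetitions that let the rest of the pattern succeed (the atoms after it are unaffected and can still be greedy).
Walking the string: at [2:9] match '/*0kx*/', group 1 = '0kx'; at [9:17] match '/*6bhw*/', group 1 = '6bhw'; at [17:23] match '/*4n*/', group 1 = '4n'; at [23:30] match '/*53j*/', group 1 = '53j'; at [30:38] match '/*hw1e*/', group 1 = 'hw1e'.
One capturing group, so `findall` returns just the captured substring from each match — 5 in all.

['0kx', '6bhw', '4n', '53j', 'hw1e']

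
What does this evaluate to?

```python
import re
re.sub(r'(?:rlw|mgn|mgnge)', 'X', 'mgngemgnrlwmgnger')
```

'XgeXXXger'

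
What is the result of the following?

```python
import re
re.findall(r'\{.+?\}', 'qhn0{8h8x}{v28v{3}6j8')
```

['{8h8x}', '{v28v{3}']

A non-greedy quantifier consumes as few characters as it can — just enough that the remainder of the pattern still matches from where it stops; whatever follows it matches normally.
Walking the string: at [4:10] → '{8h8x}'; at [10:18] → '{v28v{3}'.
Since nothing is captured, `findall` lists the 2 matched substrings directly.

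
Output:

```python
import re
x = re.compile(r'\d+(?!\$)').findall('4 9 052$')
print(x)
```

Because the assertion is negative and zero-width, positions next to the forbidden text are skipped.
Walking the string: at [0:1] → '4'; at [2:3] → '9'; at [4:6] → '05'.
With no groups in the pattern, `findall` gives back each whole match — 3 here.

['4', '9', '05']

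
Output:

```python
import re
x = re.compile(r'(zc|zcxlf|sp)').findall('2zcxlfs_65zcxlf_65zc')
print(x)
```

['zc', 'zc', 'zc']

The regex engine tests alternatives in the order written; an earlier branch that matches wins even if a later one would match more.
Because there's exactly one group, `findall` drops the full match and keeps group 1 from each hit.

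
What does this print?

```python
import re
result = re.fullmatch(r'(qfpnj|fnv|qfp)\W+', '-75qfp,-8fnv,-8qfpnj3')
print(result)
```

For `fullmatch`, every character of the input must be accounted for by the pattern.
Here the string isn't matched end-to-end, so the call returns None.

None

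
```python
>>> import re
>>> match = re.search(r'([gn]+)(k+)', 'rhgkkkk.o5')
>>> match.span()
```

(2, 7)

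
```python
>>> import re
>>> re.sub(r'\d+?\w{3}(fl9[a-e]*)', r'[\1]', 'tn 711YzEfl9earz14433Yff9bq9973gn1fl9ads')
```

'tn [fl9ea]rz14433Yff9bq[fl9ad]s'

The pattern matches one or more of a digit (lazy); then exactly 3 of a word character; then the literal 'fl9', then zero or more of a character in [a-e] (captured).
Matches: at [3:14] → '711YzEfl9ea'; at [27:39] → '9973gn1fl9ad'.
The replacement refers to a captured group, so each match is rewritten using its own captured text.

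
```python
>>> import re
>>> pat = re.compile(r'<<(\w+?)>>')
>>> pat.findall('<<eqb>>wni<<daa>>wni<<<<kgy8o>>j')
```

Walking the string: at [0:7] match '<<eqb>>', group 1 = 'eqb'; at [10:17] match '<<daa>>', group 1 = 'daa'; at [22:31] match '<<kgy8o>>', group 1 = 'kgy8o'.
`findall` collects group 1 from each match (3 total).

['eqb', 'daa', 'kgy8o']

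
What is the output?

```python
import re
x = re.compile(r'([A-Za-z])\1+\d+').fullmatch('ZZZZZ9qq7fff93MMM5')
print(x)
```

None

`\1` is not a pattern — it's the concrete string captured by group 1, re-applied verbatim.
`re.fullmatch` requires the pattern to consume the entire string.
Here there's no way to consume every character, so the call returns None.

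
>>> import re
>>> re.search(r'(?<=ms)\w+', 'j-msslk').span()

The lookaround is zero-width — it requires the adjacent text to match without consuming it, so the asserted text isn't part of the match.
`search` walks the string left to right and returns the first match it finds.
The match spans [4:7] → 'slk'.

(4, 7)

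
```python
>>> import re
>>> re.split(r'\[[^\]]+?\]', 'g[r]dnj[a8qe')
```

['g', 'dnj[a8qe']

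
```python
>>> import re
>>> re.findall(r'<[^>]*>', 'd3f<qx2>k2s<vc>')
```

Walking the string: at [3:8] → '<qx2>'; at [11:15] → '<vc>'.
With no groups in the pattern, `findall` gives back each whole match — 2 here.

['<qx2>', '<vc>']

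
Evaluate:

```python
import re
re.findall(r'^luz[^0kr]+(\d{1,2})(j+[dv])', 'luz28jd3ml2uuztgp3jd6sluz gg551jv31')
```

[('1', 'jv')]

The pattern matches anchored at the start of the string; then the literal 'luz', then one or more of any character except [0kr]; then 1 to 2 of a digit (captured); then one or more of a literal 'j', then one of [dv] (captured).
Scanning left to right: at [0:33] match 'luz28jd3ml2uuztgp3jd6sluz gg551jv', groups = ('1', 'jv').
Multiple groups make `findall` return tuples — one 2-tuple for the one match.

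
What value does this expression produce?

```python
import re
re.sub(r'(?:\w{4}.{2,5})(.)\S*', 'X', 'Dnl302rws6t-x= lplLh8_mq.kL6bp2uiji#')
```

Each match is replaced by 'X'.

'X X'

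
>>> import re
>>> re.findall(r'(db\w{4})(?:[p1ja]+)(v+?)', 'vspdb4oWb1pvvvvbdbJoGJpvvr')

This matches the literal 'db', then exactly 4 of a word character (captured); then one or more of one of [p1ja] (non-capturing group); then one or more of a literal 'v' (lazy) (captured).
Scanning left to right: at [3:12] match 'db4oWb1pv', groups = ('db4oWb', 'v'); at [16:24] match 'dbJoGJpv', groups = ('dbJoGJ', 'v').
2 groups means each result is a tuple of 2 captured strings — 2 here.

[('db4oWb', 'v'), ('dbJoGJ', 'v')]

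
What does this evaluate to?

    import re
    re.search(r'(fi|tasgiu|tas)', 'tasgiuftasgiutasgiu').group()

'tasgiu'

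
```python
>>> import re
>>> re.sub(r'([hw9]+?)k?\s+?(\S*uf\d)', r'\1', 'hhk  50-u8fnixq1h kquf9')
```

Pattern: one or more of one of [hw9] (lazy) (captured); then optionally a literal 'k', then one or more of whitespace (lazy); then zero or more of a non-whitespace character, then the literal 'uf', then a digit (captured).
Matches: at [16:23] → 'h kquf9'.
Each match is replaced using the text its own group 1 captured.

'hhk  50-u8fnixq1h'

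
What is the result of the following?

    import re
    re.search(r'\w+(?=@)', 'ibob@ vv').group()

The `(?=…)`/`(?<=…)` assertion just peeks at neighbouring text; it doesn't advance the match position.
The match spans [0:4] → 'ibob'.

'ibob'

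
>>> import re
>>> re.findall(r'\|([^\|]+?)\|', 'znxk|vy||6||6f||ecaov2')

['vy', '6', '6f']

`findall` collects group 1 from each match (3 total).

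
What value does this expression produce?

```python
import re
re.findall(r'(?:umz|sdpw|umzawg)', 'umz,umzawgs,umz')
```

['umz', 'umz', 'umz']

Branches in `(...|...)` are attempted left-to-right; the first branch that allows the whole pattern to succeed is taken.
`findall` yields the raw match text (3 of them) because the pattern has no groups.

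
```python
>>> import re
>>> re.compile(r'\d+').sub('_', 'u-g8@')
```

'u-g_@'

Pattern: one or more of a digit.
Matches: at [3:4] → '8'.
Each match is replaced by '_'.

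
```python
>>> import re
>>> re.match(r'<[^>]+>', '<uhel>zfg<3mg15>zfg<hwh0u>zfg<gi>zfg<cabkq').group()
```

'<uhel>'

`match` is anchored at position 0; if the pattern doesn't fit there, it returns None.
The match spans [0:6] → '<uhel>'.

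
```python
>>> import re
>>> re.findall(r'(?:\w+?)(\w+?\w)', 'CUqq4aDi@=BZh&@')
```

['Uq', '4a', 'Zh']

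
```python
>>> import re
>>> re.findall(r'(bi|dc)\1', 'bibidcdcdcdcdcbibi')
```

A backreference is literal: `\1` must see the identical characters the first group matched.
Walking the string: at [0:4] match 'bibi', group 1 = 'bi'; at [4:8] match 'dcdc', group 1 = 'dc'; at [8:12] match 'dcdc', group 1 = 'dc'; at [14:18] match 'bibi', group 1 = 'bi'.
`findall` collects group 1 from each match (4 total).

['bi', 'dc', 'dc', 'bi']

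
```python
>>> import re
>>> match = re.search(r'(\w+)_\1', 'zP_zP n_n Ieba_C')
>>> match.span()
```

After group 1 captures some text, `\1` only succeeds where that same text appears again.
The match spans [0:5] → 'zP_zP'.

(0, 5)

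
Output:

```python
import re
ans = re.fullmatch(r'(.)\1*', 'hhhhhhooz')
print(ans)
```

None

`\1` has to match the exact text group 1 already captured.
`re.fullmatch` is like wrapping the pattern in `^…$` (in single-line mode).
Here the pattern can't cover the whole string, so the call returns None.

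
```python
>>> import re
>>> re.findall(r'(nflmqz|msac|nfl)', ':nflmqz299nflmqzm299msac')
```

['nflmqz', 'nflmqz', 'msac']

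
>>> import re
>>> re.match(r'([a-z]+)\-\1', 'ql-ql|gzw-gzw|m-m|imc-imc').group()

'ql-ql'

`re.match` won't scan ahead — the pattern has to work from the very first character.
The match spans [0:5] → 'ql-ql'.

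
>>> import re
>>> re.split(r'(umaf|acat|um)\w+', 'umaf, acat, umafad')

Branches in `(...|...)` are attempted left-to-right; the first branch that allows the whole pattern to succeed is taken.
Matches to split on: at [0:4] → 'umaf'; at [12:18] → 'umafad'.
`re.split` interleaves the captured-group text with the surrounding fragments.

['', 'um', ', acat, ', 'umaf', '']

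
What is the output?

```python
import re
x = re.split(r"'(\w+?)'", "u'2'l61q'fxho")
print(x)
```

['u', '2', "l61q'fxho"]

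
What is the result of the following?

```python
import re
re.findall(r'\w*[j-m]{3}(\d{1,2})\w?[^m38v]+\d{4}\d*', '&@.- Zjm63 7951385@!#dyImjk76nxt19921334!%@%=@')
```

This matches zero or more of a word character, then exactly 3 of a character in [j-m]; then 1 to 2 of a digit (captured); then optionally a word character, then one or more of any character except [m38v]; then exactly 4 of a digit, then zero or more of a digit.
Matches: at [21:40] match 'dyImjk76nxt19921334', group 1 = '76'.
`findall` collects group 1 from the one match (1 total).

['76']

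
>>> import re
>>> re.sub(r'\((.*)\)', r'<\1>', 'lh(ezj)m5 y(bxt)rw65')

`\1` in the replacement pulls in group 1's text for each match.

'lh<ezj)m5 y(bxt>rw65'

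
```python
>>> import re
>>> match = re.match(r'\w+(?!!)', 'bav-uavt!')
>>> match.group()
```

'bav'

The negative lookaround is zero-width — it rules out positions where the adjacent text would match, without consuming anything.
`re.match` only tries the pattern at the start of the string.
The match spans [0:3] → 'bav'.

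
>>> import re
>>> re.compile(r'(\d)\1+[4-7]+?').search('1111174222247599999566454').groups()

`\1` has to match the exact text group 1 already captured.
Unlike `match`, `search` isn't anchored — it looks for the pattern anywhere in the string.
The match spans [0:6] → '111117'.
Captured: group 1 = '1'.

('1',)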